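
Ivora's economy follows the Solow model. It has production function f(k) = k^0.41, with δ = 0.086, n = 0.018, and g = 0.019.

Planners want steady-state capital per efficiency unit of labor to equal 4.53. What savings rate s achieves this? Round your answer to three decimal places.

s ≈ 0.300

At the steady state, Δk = 0, so s·k^α = (n + g + δ)·k.
So s / (n + g + δ) = (k*)^(1−α) = 4.53^0.59 = 2.4384.
Therefore s = 2.4384 × (n + g + δ) = 2.4384 × 0.123 = 0.2999.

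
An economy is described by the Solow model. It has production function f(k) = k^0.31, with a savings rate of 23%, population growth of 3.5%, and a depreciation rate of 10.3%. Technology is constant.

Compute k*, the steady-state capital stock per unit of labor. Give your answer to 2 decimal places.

At the steady state, Δk = 0, so s·k^α = (n + δ)·k.
Dividing both sides by k: k^(1−α) = s / (n + δ).
k^0.69 = 0.23 / (0.035 + 0.103) = 0.23 / 0.138 = 1.6667
k* = 1.6667^(1/0.69) ≈ 2.0967

k* ≈ 2.10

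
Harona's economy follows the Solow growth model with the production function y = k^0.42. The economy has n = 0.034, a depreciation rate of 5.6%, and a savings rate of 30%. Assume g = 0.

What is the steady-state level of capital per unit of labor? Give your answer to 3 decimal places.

In steady state, investment equals break-even investment: s·k^α = (n + δ)·k.
Rearranging, k^(1−α) = s / (n + δ).
k^0.58 = 0.30 / (0.034 + 0.056) = 0.30 / 0.090 = 3.3333
k* = 3.3333^(1/0.58) ≈ 7.9709

k* ≈ 7.971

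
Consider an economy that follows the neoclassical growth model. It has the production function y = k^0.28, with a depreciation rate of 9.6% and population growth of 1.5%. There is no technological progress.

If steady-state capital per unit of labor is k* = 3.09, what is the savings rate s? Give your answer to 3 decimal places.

In steady state, investment equals break-even investment: s·k^α = (n + δ)·k.
So s / (n + δ) = (k*)^(1−α) = 3.09^0.72 = 2.2530.
Therefore s = 2.2530 × (n + δ) = 2.2530 × 0.111 = 0.2501.

s ≈ 0.250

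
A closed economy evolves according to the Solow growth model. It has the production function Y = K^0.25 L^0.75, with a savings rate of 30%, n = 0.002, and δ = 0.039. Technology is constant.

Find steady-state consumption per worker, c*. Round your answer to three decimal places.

Steady state requires s·f(k) = (n + δ)·k, i.e. s·k^α = (n + δ)·k.
Dividing both sides by k: k^(1−α) = s / (n + δ).
k^0.75 = 0.30 / (0.002 + 0.039) = 0.30 / 0.041 = 7.3171
k* = 7.3171^(1/0.75) ≈ 14.2054
y* = (k*)^α = 14.2054^0.25 ≈ 1.9414
c* = (1 − s)·y* = (1 − 0.30) × 1.9414 ≈ 1.3590

c* = 1.359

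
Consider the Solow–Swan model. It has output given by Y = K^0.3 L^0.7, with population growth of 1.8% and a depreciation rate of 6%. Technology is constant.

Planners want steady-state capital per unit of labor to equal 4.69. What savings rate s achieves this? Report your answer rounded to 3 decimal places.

At the steady state, Δk = 0, so s·k^α = (n + δ)·k.
So s / (n + δ) = (k*)^(1−α) = 4.69^0.7 = 2.9500.
Therefore s = 2.9500 × (n + δ) = 2.9500 × 0.078 = 0.2301.

s ≈ 0.230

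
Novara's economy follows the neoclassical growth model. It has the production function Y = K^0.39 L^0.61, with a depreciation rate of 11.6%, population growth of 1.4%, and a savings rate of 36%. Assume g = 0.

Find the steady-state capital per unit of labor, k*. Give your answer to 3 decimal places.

k* = 5.311

In steady state, investment equals break-even investment: s·k^α = (n + δ)·k.
Rearranging, k^(1−α) = s / (n + δ).
k^0.61 = 0.36 / (0.014 + 0.116) = 0.36 / 0.130 = 2.7692
k* = 2.7692^(1/0.61) ≈ 5.3109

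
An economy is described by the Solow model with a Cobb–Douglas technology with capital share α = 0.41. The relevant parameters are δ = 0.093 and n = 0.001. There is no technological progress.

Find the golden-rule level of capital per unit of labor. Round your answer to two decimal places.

k_gold ≈ 12.14

The golden rule sets f'(k) = n + δ, i.e. α·k^(α−1) = n + δ.
So k^(1−α) = α / (n + δ) = 0.41 / 0.094 = 4.3617.
k_gold = 4.3617^(1/0.59) ≈ 12.1384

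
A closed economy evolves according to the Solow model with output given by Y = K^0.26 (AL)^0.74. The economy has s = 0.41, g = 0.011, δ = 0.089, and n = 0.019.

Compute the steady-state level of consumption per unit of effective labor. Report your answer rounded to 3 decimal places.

c* ≈ 0.911

Steady state requires s·f(k) = (n + g + δ)·k, i.e. s·k^α = (n + g + δ)·k.
Dividing both sides by k: k^(1−α) = s / (n + g + δ).
k^0.74 = 0.41 / (0.019 + 0.011 + 0.089) = 0.41 / 0.119 = 3.4454
k* = 3.4454^(1/0.74) ≈ 5.3211
y* = (k*)^α = 5.3211^0.26 ≈ 1.5444
c* = (1 − s)·y* = (1 − 0.41) × 1.5444 ≈ 0.9112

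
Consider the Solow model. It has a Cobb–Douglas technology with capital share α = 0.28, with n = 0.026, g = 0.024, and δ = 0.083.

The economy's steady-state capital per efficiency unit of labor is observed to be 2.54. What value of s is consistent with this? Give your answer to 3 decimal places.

At the steady state, Δk = 0, so s·k^α = (n + g + δ)·k.
So s / (n + g + δ) = (k*)^(1−α) = 2.54^0.72 = 1.9565.
Therefore s = 1.9565 × (n + g + δ) = 1.9565 × 0.133 = 0.2602.

s ≈ 0.260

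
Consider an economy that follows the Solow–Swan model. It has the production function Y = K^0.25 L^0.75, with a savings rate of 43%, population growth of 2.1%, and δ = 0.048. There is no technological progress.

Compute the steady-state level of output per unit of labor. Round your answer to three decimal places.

y* = 1.840

At the steady state, Δk = 0, so s·k^α = (n + δ)·k.
Rearranging, k^(1−α) = s / (n + δ).
k^0.75 = 0.43 / (0.021 + 0.048) = 0.43 / 0.069 = 6.2319
k* = 6.2319^(1/0.75) ≈ 11.4682
y* = (k*)^α = 11.4682^0.25 ≈ 1.8402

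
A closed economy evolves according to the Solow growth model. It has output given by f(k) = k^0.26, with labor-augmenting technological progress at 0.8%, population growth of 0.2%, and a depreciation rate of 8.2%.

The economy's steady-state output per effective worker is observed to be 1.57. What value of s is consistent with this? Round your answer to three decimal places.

At the steady state, Δk = 0, so s·k^α = (n + g + δ)·k.
Since y* = [s/(n + g + δ)]^(α/(1−α)), we have s/(n + g + δ) = (y*)^((1−α)/α) = 1.57^2.8462 = 3.6105.
Therefore s = 3.6105 × (n + g + δ) = 3.6105 × 0.092 = 0.3322.

s ≈ 0.332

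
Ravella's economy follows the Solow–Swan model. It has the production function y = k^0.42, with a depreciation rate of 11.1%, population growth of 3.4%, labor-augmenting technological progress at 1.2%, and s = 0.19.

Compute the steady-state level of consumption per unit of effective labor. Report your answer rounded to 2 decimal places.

c* = 0.93

Steady state requires s·f(k) = (n + g + δ)·k, i.e. s·k^α = (n + g + δ)·k.
Rearranging, k^(1−α) = s / (n + g + δ).
k^0.58 = 0.19 / (0.034 + 0.012 + 0.111) = 0.19 / 0.157 = 1.2102
k* = 1.2102^(1/0.58) ≈ 1.3895
y* = (k*)^α = 1.3895^0.42 ≈ 1.1482
c* = (1 − s)·y* = (1 − 0.19) × 1.1482 ≈ 0.9300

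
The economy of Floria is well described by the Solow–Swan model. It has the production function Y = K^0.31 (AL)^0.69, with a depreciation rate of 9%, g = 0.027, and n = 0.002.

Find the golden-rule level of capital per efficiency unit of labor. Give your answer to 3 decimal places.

k_gold ≈ 4.005

The golden rule sets f'(k) = n + g + δ, i.e. α·k^(α−1) = n + g + δ.
So k^(1−α) = α / (n + g + δ) = 0.31 / 0.119 = 2.6050.
k_gold = 2.6050^(1/0.69) ≈ 4.0052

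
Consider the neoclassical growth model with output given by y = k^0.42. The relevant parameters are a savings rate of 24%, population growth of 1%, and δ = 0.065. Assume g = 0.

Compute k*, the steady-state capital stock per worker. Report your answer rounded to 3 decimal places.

At the steady state, Δk = 0, so s·k^α = (n + δ)·k.
Rearranging, k^(1−α) = s / (n + δ).
k^0.58 = 0.24 / (0.010 + 0.065) = 0.24 / 0.075 = 3.2000
k* = 3.2000^(1/0.58) ≈ 7.4293

k* = 7.429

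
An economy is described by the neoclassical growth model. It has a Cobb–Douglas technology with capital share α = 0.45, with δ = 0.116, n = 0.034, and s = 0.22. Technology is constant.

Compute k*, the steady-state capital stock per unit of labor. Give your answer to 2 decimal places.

k* ≈ 2.01

In steady state, investment equals break-even investment: s·k^α = (n + δ)·k.
Rearranging, k^(1−α) = s / (n + δ).
k^0.55 = 0.22 / (0.034 + 0.116) = 0.22 / 0.150 = 1.4667
k* = 1.4667^(1/0.55) ≈ 2.0065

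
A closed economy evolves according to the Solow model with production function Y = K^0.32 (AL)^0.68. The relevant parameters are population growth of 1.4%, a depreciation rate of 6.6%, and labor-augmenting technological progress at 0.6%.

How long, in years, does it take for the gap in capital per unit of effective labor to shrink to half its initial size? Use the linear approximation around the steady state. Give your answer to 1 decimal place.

about 11.9 years

Near the steady state the convergence rate is λ = (1 − α)(n + g + δ).
λ = (1 − 0.32) × 0.086 = 0.68 × 0.086 = 0.05848
Half-life = ln 2 / λ = 0.6931 / 0.05848 ≈ 11.85 years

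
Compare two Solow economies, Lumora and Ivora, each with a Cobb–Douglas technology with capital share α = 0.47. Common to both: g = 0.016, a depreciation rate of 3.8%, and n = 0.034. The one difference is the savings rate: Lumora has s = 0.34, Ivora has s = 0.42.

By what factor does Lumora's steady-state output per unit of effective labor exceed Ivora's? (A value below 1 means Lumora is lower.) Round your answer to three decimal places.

Steady-state y* = [s/(n + g + δ)]^(α/(1−α)), so the ratio is [ (s_L/(n + g + δ)_L) / (s_I/(n + g + δ)_I) ]^0.8868.
s_L/(n + g + δ)_L = 0.34/0.088 = 3.8636; s_I/(n + g + δ)_I = 0.42/0.088 = 4.7727.
Ratio = (3.8636/4.7727)^0.8868 = 0.8095^0.8868 ≈ 0.8291

ratio ≈ 0.829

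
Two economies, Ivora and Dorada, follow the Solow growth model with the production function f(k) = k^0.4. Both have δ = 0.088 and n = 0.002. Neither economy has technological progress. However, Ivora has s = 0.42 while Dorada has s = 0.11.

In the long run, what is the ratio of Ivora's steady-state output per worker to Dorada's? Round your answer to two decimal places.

Steady-state y* = [s/(n + δ)]^(α/(1−α)), so the ratio is [ (s_I/(n + δ)_I) / (s_D/(n + δ)_D) ]^0.6667.
s_I/(n + δ)_I = 0.42/0.090 = 4.6667; s_D/(n + δ)_D = 0.11/0.090 = 1.2222.
Ratio = (4.6667/1.2222)^0.6667 = 3.8183^0.6667 ≈ 2.4431

ratio ≈ 2.44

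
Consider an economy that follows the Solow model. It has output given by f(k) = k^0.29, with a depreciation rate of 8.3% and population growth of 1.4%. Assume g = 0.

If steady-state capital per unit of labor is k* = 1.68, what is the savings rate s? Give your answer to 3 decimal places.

s ≈ 0.140

In steady state, investment equals break-even investment: s·k^α = (n + δ)·k.
So s / (n + δ) = (k*)^(1−α) = 1.68^0.71 = 1.4453.
Therefore s = 1.4453 × (n + δ) = 1.4453 × 0.097 = 0.1402.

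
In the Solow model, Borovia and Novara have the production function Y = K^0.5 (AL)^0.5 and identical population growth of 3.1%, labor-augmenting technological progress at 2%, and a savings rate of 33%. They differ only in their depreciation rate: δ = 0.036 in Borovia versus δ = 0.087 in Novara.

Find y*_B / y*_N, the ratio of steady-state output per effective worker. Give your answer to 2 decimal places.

ratio ≈ 1.59

Steady-state y* = [s/(n + g + δ)]^(α/(1−α)), so the ratio is [ (s_B/(n + g + δ)_B) / (s_N/(n + g + δ)_N) ]^1.
s_B/(n + g + δ)_B = 0.33/0.087 = 3.7931; s_N/(n + g + δ)_N = 0.33/0.138 = 2.3913.
Ratio = (3.7931/2.3913)^1 = 1.5862^1 ≈ 1.5862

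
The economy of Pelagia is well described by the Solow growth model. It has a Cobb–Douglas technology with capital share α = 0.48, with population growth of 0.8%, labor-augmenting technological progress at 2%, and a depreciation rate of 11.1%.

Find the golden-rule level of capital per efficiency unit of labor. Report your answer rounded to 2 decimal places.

k_gold ≈ 10.84

The golden rule sets f'(k) = n + g + δ, i.e. α·k^(α−1) = n + g + δ.
So k^(1−α) = α / (n + g + δ) = 0.48 / 0.139 = 3.4532.
k_gold = 3.4532^(1/0.52) ≈ 10.8403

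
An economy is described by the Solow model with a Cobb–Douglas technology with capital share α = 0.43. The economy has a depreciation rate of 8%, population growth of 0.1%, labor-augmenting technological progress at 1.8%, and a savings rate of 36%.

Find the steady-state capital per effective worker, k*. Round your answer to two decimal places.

k* ≈ 9.63

At the steady state, Δk = 0, so s·k^α = (n + g + δ)·k.
Dividing both sides by k: k^(1−α) = s / (n + g + δ).
k^0.57 = 0.36 / (0.001 + 0.018 + 0.080) = 0.36 / 0.099 = 3.6364
k* = 3.6364^(1/0.57) ≈ 9.6302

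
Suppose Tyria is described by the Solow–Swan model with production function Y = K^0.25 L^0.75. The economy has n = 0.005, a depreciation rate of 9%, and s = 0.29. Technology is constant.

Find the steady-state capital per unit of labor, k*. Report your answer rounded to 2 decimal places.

k* = 4.43

In steady state, investment equals break-even investment: s·k^α = (n + δ)·k.
Dividing both sides by k: k^(1−α) = s / (n + δ).
k^0.75 = 0.29 / (0.005 + 0.090) = 0.29 / 0.095 = 3.0526
k* = 3.0526^(1/0.75) ≈ 4.4282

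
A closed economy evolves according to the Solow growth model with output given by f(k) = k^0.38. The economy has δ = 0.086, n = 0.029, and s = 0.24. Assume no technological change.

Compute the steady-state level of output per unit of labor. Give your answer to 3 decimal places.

In steady state, investment equals break-even investment: s·k^α = (n + δ)·k.
Rearranging, k^(1−α) = s / (n + δ).
k^0.62 = 0.24 / (0.029 + 0.086) = 0.24 / 0.115 = 2.0870
k* = 2.0870^(1/0.62) ≈ 3.2761
y* = (k*)^α = 3.2761^0.38 ≈ 1.5698

y* = 1.570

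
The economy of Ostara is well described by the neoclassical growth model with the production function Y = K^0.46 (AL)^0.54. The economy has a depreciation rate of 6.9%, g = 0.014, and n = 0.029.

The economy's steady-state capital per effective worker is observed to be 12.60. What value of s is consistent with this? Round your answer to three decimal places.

In steady state, investment equals break-even investment: s·k^α = (n + g + δ)·k.
So s / (n + g + δ) = (k*)^(1−α) = 12.60^0.54 = 3.9283.
Therefore s = 3.9283 × (n + g + δ) = 3.9283 × 0.112 = 0.4400.

s ≈ 0.440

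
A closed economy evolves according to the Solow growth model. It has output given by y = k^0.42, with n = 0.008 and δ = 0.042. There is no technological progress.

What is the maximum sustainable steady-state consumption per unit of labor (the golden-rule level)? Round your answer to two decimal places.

At the golden rule, f'(k) = n + δ, so α·k^(α−1) = n + δ and k_gold = (α/(n + δ))^(1/(1−α)).
k_gold = (0.42/0.050)^(1/0.58) = 8.4000^1.7241 ≈ 39.2238
c_gold = f(k_gold) − (n + δ)·k_gold = 4.6697 − 0.050×39.2238 ≈ 2.7085

c_gold ≈ 2.71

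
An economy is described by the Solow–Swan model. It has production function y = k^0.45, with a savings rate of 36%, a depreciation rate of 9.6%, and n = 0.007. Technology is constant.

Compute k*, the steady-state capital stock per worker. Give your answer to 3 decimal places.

Steady state requires s·f(k) = (n + δ)·k, i.e. s·k^α = (n + δ)·k.
Dividing both sides by k: k^(1−α) = s / (n + δ).
k^0.55 = 0.36 / (0.007 + 0.096) = 0.36 / 0.103 = 3.4951
k* = 3.4951^(1/0.55) ≈ 9.7299

k* ≈ 9.730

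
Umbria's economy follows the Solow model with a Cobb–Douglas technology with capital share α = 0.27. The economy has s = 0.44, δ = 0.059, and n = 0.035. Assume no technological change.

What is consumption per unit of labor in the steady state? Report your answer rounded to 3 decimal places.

In steady state, investment equals break-even investment: s·k^α = (n + δ)·k.
Dividing both sides by k: k^(1−α) = s / (n + δ).
k^0.73 = 0.44 / (0.035 + 0.059) = 0.44 / 0.094 = 4.6809
k* = 4.6809^(1/0.73) ≈ 8.2844
y* = (k*)^α = 8.2844^0.27 ≈ 1.7698
c* = (1 − s)·y* = (1 − 0.44) × 1.7698 ≈ 0.9911

c* ≈ 0.991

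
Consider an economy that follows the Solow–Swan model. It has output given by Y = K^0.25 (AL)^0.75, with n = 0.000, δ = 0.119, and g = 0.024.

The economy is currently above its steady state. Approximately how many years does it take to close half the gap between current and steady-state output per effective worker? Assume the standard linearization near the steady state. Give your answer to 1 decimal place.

t_½ ≈ 6.5 years

Near the steady state the convergence rate is λ = (1 − α)(n + g + δ).
λ = (1 − 0.25) × 0.143 = 0.75 × 0.143 = 0.10725
Half-life = ln 2 / λ = 0.6931 / 0.10725 ≈ 6.46 years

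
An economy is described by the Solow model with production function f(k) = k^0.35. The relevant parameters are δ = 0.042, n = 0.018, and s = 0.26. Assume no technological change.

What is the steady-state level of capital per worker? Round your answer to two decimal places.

k* ≈ 9.54

At the steady state, Δk = 0, so s·k^α = (n + δ)·k.
Dividing both sides by k: k^(1−α) = s / (n + δ).
k^0.65 = 0.26 / (0.018 + 0.042) = 0.26 / 0.060 = 4.3333
k* = 4.3333^(1/0.65) ≈ 9.5438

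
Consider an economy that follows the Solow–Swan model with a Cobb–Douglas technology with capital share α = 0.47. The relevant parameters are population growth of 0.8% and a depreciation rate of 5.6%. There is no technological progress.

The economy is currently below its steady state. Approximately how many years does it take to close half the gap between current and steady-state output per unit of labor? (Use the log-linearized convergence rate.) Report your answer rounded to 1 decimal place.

Near the steady state the convergence rate is λ = (1 − α)(n + δ).
λ = (1 − 0.47) × 0.064 = 0.53 × 0.064 = 0.03392
Half-life = ln 2 / λ = 0.6931 / 0.03392 ≈ 20.43 years

half-life ≈ 20.4 years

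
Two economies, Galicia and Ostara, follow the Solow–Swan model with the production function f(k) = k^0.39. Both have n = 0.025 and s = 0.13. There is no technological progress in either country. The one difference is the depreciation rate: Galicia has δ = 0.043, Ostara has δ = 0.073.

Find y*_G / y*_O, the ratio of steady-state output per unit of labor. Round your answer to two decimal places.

Steady-state y* = [s/(n + δ)]^(α/(1−α)), so the ratio is [ (s_G/(n + δ)_G) / (s_O/(n + δ)_O) ]^0.6393.
s_G/(n + δ)_G = 0.13/0.068 = 1.9118; s_O/(n + δ)_O = 0.13/0.098 = 1.3265.
Ratio = (1.9118/1.3265)^0.6393 = 1.4412^0.6393 ≈ 1.2632

y*_G / y*_O ≈ 1.26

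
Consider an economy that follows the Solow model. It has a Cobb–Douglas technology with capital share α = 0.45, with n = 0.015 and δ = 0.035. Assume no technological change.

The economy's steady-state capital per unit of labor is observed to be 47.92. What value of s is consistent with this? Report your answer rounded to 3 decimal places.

s ≈ 0.420

In steady state, investment equals break-even investment: s·k^α = (n + δ)·k.
So s / (n + δ) = (k*)^(1−α) = 47.92^0.55 = 8.4001.
Therefore s = 8.4001 × (n + δ) = 8.4001 × 0.050 = 0.4200.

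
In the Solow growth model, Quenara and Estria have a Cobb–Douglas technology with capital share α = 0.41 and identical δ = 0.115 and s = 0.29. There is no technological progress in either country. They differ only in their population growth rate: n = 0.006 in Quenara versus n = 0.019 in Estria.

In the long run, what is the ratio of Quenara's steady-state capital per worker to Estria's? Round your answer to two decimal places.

k*_Q / k*_E ≈ 1.19

Steady-state k* = [s/(n + δ)]^(1/(1−α)), so the ratio is [ (s_Q/(n + δ)_Q) / (s_E/(n + δ)_E) ]^1.6949.
s_Q/(n + δ)_Q = 0.29/0.121 = 2.3967; s_E/(n + δ)_E = 0.29/0.134 = 2.1642.
Ratio = (2.3967/2.1642)^1.6949 = 1.1074^1.6949 ≈ 1.1888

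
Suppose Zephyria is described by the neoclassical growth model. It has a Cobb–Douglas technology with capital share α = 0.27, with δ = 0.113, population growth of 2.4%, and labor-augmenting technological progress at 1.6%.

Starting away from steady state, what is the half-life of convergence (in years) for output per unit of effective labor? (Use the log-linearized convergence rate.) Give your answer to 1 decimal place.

t_½ ≈ 6.2 years

Near the steady state the convergence rate is λ = (1 − α)(n + g + δ).
λ = (1 − 0.27) × 0.153 = 0.73 × 0.153 = 0.11169
Half-life = ln 2 / λ = 0.6931 / 0.11169 ≈ 6.21 years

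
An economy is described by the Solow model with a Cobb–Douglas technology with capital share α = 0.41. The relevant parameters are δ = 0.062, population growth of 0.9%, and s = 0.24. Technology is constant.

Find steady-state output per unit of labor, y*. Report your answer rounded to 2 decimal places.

y* = 2.33

At the steady state, Δk = 0, so s·k^α = (n + δ)·k.
Dividing both sides by k: k^(1−α) = s / (n + δ).
k^0.59 = 0.24 / (0.009 + 0.062) = 0.24 / 0.071 = 3.3803
k* = 3.3803^(1/0.59) ≈ 7.8801
y* = (k*)^α = 7.8801^0.41 ≈ 2.3312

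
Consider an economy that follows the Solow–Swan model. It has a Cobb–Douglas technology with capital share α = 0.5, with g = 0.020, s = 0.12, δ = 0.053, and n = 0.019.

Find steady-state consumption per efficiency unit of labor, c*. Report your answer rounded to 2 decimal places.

c* ≈ 1.15

In steady state, investment equals break-even investment: s·k^α = (n + g + δ)·k.
Rearranging, k^(1−α) = s / (n + g + δ).
k^0.5 = 0.12 / (0.019 + 0.020 + 0.053) = 0.12 / 0.092 = 1.3043
k* = 1.3043^(1/0.5) ≈ 1.7012
y* = (k*)^α = 1.7012^0.5 ≈ 1.3043
c* = (1 − s)·y* = (1 − 0.12) × 1.3043 ≈ 1.1478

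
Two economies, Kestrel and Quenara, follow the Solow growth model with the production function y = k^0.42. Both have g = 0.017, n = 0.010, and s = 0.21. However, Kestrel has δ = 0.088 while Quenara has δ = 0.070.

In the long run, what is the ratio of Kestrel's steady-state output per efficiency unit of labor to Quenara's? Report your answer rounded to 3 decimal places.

ratio ≈ 0.884

Steady-state y* = [s/(n + g + δ)]^(α/(1−α)), so the ratio is [ (s_K/(n + g + δ)_K) / (s_Q/(n + g + δ)_Q) ]^0.7241.
s_K/(n + g + δ)_K = 0.21/0.115 = 1.8261; s_Q/(n + g + δ)_Q = 0.21/0.097 = 2.1649.
Ratio = (1.8261/2.1649)^0.7241 = 0.8435^0.7241 ≈ 0.8841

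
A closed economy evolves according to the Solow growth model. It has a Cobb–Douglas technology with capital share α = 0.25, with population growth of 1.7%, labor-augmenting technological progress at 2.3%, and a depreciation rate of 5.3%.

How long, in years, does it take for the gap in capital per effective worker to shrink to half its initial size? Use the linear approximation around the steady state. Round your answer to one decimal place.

about 9.9 years

Near the steady state the convergence rate is λ = (1 − α)(n + g + δ).
λ = (1 − 0.25) × 0.093 = 0.75 × 0.093 = 0.06975
Half-life = ln 2 / λ = 0.6931 / 0.06975 ≈ 9.94 years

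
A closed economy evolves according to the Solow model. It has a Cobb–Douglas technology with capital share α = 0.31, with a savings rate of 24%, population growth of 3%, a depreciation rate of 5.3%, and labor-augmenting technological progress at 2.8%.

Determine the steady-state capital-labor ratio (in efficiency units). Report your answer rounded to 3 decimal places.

At the steady state, Δk = 0, so s·k^α = (n + g + δ)·k.
Rearranging, k^(1−α) = s / (n + g + δ).
k^0.69 = 0.24 / (0.030 + 0.028 + 0.053) = 0.24 / 0.111 = 2.1622
k* = 2.1622^(1/0.69) ≈ 3.0574

k* = 3.057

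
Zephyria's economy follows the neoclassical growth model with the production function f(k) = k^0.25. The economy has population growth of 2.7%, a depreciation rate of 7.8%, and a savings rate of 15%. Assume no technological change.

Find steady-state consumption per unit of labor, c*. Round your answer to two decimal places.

Steady state requires s·f(k) = (n + δ)·k, i.e. s·k^α = (n + δ)·k.
Rearranging, k^(1−α) = s / (n + δ).
k^0.75 = 0.15 / (0.027 + 0.078) = 0.15 / 0.105 = 1.4286
k* = 1.4286^(1/0.75) ≈ 1.6090
y* = (k*)^α = 1.6090^0.25 ≈ 1.1263
c* = (1 − s)·y* = (1 − 0.15) × 1.1263 ≈ 0.9574

c* = 0.96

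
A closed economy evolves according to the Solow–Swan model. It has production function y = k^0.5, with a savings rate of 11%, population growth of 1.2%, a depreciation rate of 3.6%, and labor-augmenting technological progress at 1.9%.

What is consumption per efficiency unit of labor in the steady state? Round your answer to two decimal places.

In steady state, investment equals break-even investment: s·k^α = (n + g + δ)·k.
Dividing both sides by k: k^(1−α) = s / (n + g + δ).
k^0.5 = 0.11 / (0.012 + 0.019 + 0.036) = 0.11 / 0.067 = 1.6418
k* = 1.6418^(1/0.5) ≈ 2.6955
y* = (k*)^α = 2.6955^0.5 ≈ 1.6418
c* = (1 − s)·y* = (1 − 0.11) × 1.6418 ≈ 1.4612

c* ≈ 1.46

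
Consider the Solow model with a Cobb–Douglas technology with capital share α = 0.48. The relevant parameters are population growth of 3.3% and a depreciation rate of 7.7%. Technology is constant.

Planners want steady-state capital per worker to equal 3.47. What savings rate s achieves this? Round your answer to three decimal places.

At the steady state, Δk = 0, so s·k^α = (n + δ)·k.
So s / (n + δ) = (k*)^(1−α) = 3.47^0.52 = 1.9097.
Therefore s = 1.9097 × (n + δ) = 1.9097 × 0.110 = 0.2101.

s ≈ 0.210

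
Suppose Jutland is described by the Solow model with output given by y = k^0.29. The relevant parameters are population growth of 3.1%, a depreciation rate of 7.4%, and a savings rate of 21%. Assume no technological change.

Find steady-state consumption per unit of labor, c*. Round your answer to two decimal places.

At the steady state, Δk = 0, so s·k^α = (n + δ)·k.
Rearranging, k^(1−α) = s / (n + δ).
k^0.71 = 0.21 / (0.031 + 0.074) = 0.21 / 0.105 = 2.0000
k* = 2.0000^(1/0.71) ≈ 2.6545
y* = (k*)^α = 2.6545^0.29 ≈ 1.3273
c* = (1 − s)·y* = (1 − 0.21) × 1.3273 ≈ 1.0486

c* = 1.05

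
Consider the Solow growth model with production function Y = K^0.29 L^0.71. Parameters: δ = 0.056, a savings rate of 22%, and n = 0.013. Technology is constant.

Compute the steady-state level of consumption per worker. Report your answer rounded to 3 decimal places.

At the steady state, Δk = 0, so s·k^α = (n + δ)·k.
Rearranging, k^(1−α) = s / (n + δ).
k^0.71 = 0.22 / (0.013 + 0.056) = 0.22 / 0.069 = 3.1884
k* = 3.1884^(1/0.71) ≈ 5.1199
y* = (k*)^α = 5.1199^0.29 ≈ 1.6058
c* = (1 − s)·y* = (1 − 0.22) × 1.6058 ≈ 1.2525

c* ≈ 1.253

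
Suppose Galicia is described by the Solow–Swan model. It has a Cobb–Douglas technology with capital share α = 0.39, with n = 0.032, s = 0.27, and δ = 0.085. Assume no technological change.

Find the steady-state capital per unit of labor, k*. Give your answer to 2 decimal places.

At the steady state, Δk = 0, so s·k^α = (n + δ)·k.
Dividing both sides by k: k^(1−α) = s / (n + δ).
k^0.61 = 0.27 / (0.032 + 0.085) = 0.27 / 0.117 = 2.3077
k* = 2.3077^(1/0.61) ≈ 3.9389

k* = 3.94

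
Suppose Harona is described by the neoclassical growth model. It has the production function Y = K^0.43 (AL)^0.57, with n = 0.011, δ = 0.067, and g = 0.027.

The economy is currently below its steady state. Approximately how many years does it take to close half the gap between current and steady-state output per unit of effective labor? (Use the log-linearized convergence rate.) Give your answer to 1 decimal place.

Near the steady state the convergence rate is λ = (1 − α)(n + g + δ).
λ = (1 − 0.43) × 0.105 = 0.57 × 0.105 = 0.05985
Half-life = ln 2 / λ = 0.6931 / 0.05985 ≈ 11.58 years

t_½ ≈ 11.6 years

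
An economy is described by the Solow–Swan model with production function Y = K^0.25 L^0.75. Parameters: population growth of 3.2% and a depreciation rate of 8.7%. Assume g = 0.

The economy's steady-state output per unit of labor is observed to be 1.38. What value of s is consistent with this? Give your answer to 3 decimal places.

In steady state, investment equals break-even investment: s·k^α = (n + δ)·k.
Since y* = [s/(n + δ)]^(α/(1−α)), we have s/(n + δ) = (y*)^((1−α)/α) = 1.38^3 = 2.6281.
Therefore s = 2.6281 × (n + δ) = 2.6281 × 0.119 = 0.3127.

s ≈ 0.313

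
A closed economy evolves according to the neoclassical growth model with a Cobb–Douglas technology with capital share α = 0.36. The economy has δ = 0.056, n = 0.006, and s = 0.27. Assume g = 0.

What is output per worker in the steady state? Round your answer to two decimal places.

At the steady state, Δk = 0, so s·k^α = (n + δ)·k.
Rearranging, k^(1−α) = s / (n + δ).
k^0.64 = 0.27 / (0.006 + 0.056) = 0.27 / 0.062 = 4.3548
k* = 4.3548^(1/0.64) ≈ 9.9629
y* = (k*)^α = 9.9629^0.36 ≈ 2.2878

y* = 2.29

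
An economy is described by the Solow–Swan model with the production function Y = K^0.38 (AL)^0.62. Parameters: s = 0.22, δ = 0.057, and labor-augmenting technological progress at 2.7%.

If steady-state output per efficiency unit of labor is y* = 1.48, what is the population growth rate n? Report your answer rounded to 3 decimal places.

n ≈ 0.032

In steady state, investment equals break-even investment: s·k^α = (n + g + δ)·k.
Since y* = [s/(n + g + δ)]^(α/(1−α)), we have s/(n + g + δ) = (y*)^((1−α)/α) = 1.48^1.6316 = 1.8958.
Therefore n + g + δ = s / 1.8958 = 0.22 / 1.8958 = 0.1160, so n = 0.1160 − 0.084 = 0.0320.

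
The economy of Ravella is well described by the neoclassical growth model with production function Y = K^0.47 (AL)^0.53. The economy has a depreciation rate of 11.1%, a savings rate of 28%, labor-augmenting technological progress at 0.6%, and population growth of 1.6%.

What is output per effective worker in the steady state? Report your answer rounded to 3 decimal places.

y* ≈ 1.935

In steady state, investment equals break-even investment: s·k^α = (n + g + δ)·k.
Dividing both sides by k: k^(1−α) = s / (n + g + δ).
k^0.53 = 0.28 / (0.016 + 0.006 + 0.111) = 0.28 / 0.133 = 2.1053
k* = 2.1053^(1/0.53) ≈ 4.0741
y* = (k*)^α = 4.0741^0.47 ≈ 1.9352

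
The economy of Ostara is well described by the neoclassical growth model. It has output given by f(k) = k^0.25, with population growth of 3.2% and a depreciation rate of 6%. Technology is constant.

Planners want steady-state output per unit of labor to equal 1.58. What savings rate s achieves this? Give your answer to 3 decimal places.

At the steady state, Δk = 0, so s·k^α = (n + δ)·k.
Since y* = [s/(n + δ)]^(α/(1−α)), we have s/(n + δ) = (y*)^((1−α)/α) = 1.58^3 = 3.9443.
Therefore s = 3.9443 × (n + δ) = 3.9443 × 0.092 = 0.3629.

s ≈ 0.363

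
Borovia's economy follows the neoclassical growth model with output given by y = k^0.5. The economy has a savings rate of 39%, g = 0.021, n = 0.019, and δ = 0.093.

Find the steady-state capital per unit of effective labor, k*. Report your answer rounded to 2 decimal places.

In steady state, investment equals break-even investment: s·k^α = (n + g + δ)·k.
Rearranging, k^(1−α) = s / (n + g + δ).
k^0.5 = 0.39 / (0.019 + 0.021 + 0.093) = 0.39 / 0.133 = 2.9323
k* = 2.9323^(1/0.5) ≈ 8.5984

k* = 8.60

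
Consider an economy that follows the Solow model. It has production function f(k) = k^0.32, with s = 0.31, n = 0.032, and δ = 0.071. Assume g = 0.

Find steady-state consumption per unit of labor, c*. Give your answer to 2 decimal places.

At the steady state, Δk = 0, so s·k^α = (n + δ)·k.
Dividing both sides by k: k^(1−α) = s / (n + δ).
k^0.68 = 0.31 / (0.032 + 0.071) = 0.31 / 0.103 = 3.0097
k* = 3.0097^(1/0.68) ≈ 5.0549
y* = (k*)^α = 5.0549^0.32 ≈ 1.6795
c* = (1 − s)·y* = (1 − 0.31) × 1.6795 ≈ 1.1589

c* ≈ 1.16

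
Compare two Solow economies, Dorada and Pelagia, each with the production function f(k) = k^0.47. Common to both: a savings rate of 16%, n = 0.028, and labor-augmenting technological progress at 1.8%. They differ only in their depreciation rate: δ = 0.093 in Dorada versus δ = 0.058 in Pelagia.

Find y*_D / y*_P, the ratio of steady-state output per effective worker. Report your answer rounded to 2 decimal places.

Steady-state y* = [s/(n + g + δ)]^(α/(1−α)), so the ratio is [ (s_D/(n + g + δ)_D) / (s_P/(n + g + δ)_P) ]^0.8868.
s_D/(n + g + δ)_D = 0.16/0.139 = 1.1511; s_P/(n + g + δ)_P = 0.16/0.104 = 1.5385.
Ratio = (1.1511/1.5385)^0.8868 = 0.7482^0.8868 ≈ 0.7732

y*_D / y*_P ≈ 0.77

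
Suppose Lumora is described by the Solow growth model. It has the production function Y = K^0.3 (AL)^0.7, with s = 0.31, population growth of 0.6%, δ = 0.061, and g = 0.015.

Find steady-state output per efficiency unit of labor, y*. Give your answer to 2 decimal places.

y* = 1.77

Steady state requires s·f(k) = (n + g + δ)·k, i.e. s·k^α = (n + g + δ)·k.
Rearranging, k^(1−α) = s / (n + g + δ).
k^0.7 = 0.31 / (0.006 + 0.015 + 0.061) = 0.31 / 0.082 = 3.7805
k* = 3.7805^(1/0.7) ≈ 6.6845
y* = (k*)^α = 6.6845^0.3 ≈ 1.7682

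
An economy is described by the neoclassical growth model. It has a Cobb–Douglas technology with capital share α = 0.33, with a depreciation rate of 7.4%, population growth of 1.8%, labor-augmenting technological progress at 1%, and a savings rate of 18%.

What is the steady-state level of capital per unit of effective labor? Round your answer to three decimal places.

In steady state, investment equals break-even investment: s·k^α = (n + g + δ)·k.
Rearranging, k^(1−α) = s / (n + g + δ).
k^0.67 = 0.18 / (0.018 + 0.010 + 0.074) = 0.18 / 0.102 = 1.7647
k* = 1.7647^(1/0.67) ≈ 2.3343

k* = 2.334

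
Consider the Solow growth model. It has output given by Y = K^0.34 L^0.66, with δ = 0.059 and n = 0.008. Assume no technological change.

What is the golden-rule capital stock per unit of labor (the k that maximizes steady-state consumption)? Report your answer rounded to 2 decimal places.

k_gold ≈ 11.72

The golden rule sets f'(k) = n + δ, i.e. α·k^(α−1) = n + δ.
So k^(1−α) = α / (n + δ) = 0.34 / 0.067 = 5.0746.
k_gold = 5.0746^(1/0.66) ≈ 11.7163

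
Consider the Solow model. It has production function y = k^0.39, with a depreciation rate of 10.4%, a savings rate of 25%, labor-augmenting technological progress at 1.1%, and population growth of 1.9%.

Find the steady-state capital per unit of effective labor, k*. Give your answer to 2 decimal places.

Steady state requires s·f(k) = (n + g + δ)·k, i.e. s·k^α = (n + g + δ)·k.
Dividing both sides by k: k^(1−α) = s / (n + g + δ).
k^0.61 = 0.25 / (0.019 + 0.011 + 0.104) = 0.25 / 0.134 = 1.8657
k* = 1.8657^(1/0.61) ≈ 2.7797

k* ≈ 2.78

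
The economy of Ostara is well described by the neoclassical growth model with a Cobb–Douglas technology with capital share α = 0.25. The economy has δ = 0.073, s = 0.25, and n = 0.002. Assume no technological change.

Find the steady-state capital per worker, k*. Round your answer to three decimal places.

k* = 4.979

In steady state, investment equals break-even investment: s·k^α = (n + δ)·k.
Rearranging, k^(1−α) = s / (n + δ).
k^0.75 = 0.25 / (0.002 + 0.073) = 0.25 / 0.075 = 3.3333
k* = 3.3333^(1/0.75) ≈ 4.9793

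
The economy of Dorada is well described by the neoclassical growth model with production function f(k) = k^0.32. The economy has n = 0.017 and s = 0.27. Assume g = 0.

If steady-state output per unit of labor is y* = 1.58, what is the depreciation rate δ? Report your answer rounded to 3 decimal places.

Steady state requires s·f(k) = (n + δ)·k, i.e. s·k^α = (n + δ)·k.
Since y* = [s/(n + δ)]^(α/(1−α)), we have s/(n + δ) = (y*)^((1−α)/α) = 1.58^2.125 = 2.6433.
Therefore n + δ = s / 2.6433 = 0.27 / 2.6433 = 0.1021, so δ = 0.1021 − 0.017 = 0.0851.

δ ≈ 0.085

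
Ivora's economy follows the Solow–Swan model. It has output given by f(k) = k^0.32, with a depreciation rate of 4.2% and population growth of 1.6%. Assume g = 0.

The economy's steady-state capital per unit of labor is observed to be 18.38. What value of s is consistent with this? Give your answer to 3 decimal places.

In steady state, investment equals break-even investment: s·k^α = (n + δ)·k.
So s / (n + δ) = (k*)^(1−α) = 18.38^0.68 = 7.2403.
Therefore s = 7.2403 × (n + δ) = 7.2403 × 0.058 = 0.4199.

s ≈ 0.420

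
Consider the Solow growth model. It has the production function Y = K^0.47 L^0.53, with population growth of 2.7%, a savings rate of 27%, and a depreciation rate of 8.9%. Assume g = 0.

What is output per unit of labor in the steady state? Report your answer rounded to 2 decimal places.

Steady state requires s·f(k) = (n + δ)·k, i.e. s·k^α = (n + δ)·k.
Rearranging, k^(1−α) = s / (n + δ).
k^0.53 = 0.27 / (0.027 + 0.089) = 0.27 / 0.116 = 2.3276
k* = 2.3276^(1/0.53) ≈ 4.9236
y* = (k*)^α = 4.9236^0.47 ≈ 2.1153

y* = 2.12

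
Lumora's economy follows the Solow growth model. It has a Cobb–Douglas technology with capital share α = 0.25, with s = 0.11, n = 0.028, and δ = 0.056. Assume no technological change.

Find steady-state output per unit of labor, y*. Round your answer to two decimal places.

y* ≈ 1.09

Steady state requires s·f(k) = (n + δ)·k, i.e. s·k^α = (n + δ)·k.
Dividing both sides by k: k^(1−α) = s / (n + δ).
k^0.75 = 0.11 / (0.028 + 0.056) = 0.11 / 0.084 = 1.3095
k* = 1.3095^(1/0.75) ≈ 1.4327
y* = (k*)^α = 1.4327^0.25 ≈ 1.0941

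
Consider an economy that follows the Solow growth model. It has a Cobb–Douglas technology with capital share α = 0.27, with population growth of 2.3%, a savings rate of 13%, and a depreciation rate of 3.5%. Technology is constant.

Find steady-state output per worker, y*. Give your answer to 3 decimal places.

At the steady state, Δk = 0, so s·k^α = (n + δ)·k.
Dividing both sides by k: k^(1−α) = s / (n + δ).
k^0.73 = 0.13 / (0.023 + 0.035) = 0.13 / 0.058 = 2.2414
k* = 2.2414^(1/0.73) ≈ 3.0211
y* = (k*)^α = 3.0211^0.27 ≈ 1.3479

y* = 1.348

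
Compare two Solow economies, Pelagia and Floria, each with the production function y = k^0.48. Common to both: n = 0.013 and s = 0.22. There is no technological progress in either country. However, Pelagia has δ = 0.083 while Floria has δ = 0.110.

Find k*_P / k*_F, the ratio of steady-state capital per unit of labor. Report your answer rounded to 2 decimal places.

Steady-state k* = [s/(n + δ)]^(1/(1−α)), so the ratio is [ (s_P/(n + δ)_P) / (s_F/(n + δ)_F) ]^1.9231.
s_P/(n + δ)_P = 0.22/0.096 = 2.2917; s_F/(n + δ)_F = 0.22/0.123 = 1.7886.
Ratio = (2.2917/1.7886)^1.9231 = 1.2813^1.9231 ≈ 1.6107

k*_P / k*_F ≈ 1.61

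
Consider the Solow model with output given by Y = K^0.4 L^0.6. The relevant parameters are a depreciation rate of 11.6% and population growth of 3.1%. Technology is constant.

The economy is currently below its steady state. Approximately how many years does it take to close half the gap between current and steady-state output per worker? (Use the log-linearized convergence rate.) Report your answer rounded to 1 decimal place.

Near the steady state the convergence rate is λ = (1 − α)(n + δ).
λ = (1 − 0.4) × 0.147 = 0.6 × 0.147 = 0.0882
Half-life = ln 2 / λ = 0.6931 / 0.0882 ≈ 7.86 years

about 7.9 years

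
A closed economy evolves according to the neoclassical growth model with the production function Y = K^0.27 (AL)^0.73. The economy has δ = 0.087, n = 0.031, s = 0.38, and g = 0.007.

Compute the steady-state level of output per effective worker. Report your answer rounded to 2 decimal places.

y* = 1.51

Steady state requires s·f(k) = (n + g + δ)·k, i.e. s·k^α = (n + g + δ)·k.
Dividing both sides by k: k^(1−α) = s / (n + g + δ).
k^0.73 = 0.38 / (0.031 + 0.007 + 0.087) = 0.38 / 0.125 = 3.0400
k* = 3.0400^(1/0.73) ≈ 4.5864
y* = (k*)^α = 4.5864^0.27 ≈ 1.5087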